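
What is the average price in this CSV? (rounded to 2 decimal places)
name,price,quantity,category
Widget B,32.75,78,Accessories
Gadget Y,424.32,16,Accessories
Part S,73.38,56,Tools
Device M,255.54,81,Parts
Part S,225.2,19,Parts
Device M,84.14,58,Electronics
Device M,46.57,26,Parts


Computing average price:
Values: [32.75, 424.32, 73.38, 255.54, 225.2, 84.14, 46.57]
Sum = 1141.90
Count = 7
Average = 1141.90/7 ≈ 163.13 (rounded to 2 decimal places)

163.13


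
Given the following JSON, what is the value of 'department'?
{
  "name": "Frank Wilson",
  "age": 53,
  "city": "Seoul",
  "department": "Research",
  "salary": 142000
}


Looking up field 'department'
Value: Research

Research


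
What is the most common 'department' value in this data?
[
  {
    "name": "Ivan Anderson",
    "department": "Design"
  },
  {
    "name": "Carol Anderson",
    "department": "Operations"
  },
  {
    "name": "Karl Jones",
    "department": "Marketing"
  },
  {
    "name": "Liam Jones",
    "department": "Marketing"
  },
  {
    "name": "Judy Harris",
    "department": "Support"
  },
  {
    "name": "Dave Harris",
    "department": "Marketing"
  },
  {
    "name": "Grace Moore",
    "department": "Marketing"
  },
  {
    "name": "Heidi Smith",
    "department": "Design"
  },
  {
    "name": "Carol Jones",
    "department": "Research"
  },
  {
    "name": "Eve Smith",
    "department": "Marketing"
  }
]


Counting 'department' values across 10 records:

  Marketing: 5 #####
  Design: 2 ##
  Operations: 1 #
  Support: 1 #
  Research: 1 #

Most common: Marketing (5 times)

Marketing (5 times)


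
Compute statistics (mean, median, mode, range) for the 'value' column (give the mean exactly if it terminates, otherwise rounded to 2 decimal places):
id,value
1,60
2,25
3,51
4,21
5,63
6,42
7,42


Data: [60, 25, 51, 21, 63, 42, 42]
Count: 7
Sum: 304
Mean: 304/7 ≈ 43.43 (rounded to 2 decimal places)
Sorted: [21, 25, 42, 42, 51, 60, 63]
Median: 42.0
Mode: 42 (2 times)
Range: 63 - 21 = 42
Min: 21, Max: 63

mean≈43.43, median=42.0, mode=42, range=42


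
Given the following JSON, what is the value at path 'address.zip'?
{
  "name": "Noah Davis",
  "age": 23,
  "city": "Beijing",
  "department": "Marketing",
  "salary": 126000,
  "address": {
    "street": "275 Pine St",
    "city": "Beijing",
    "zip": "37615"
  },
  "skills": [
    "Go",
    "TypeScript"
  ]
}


Query: address.zip
Path: address -> zip
Value: 37615

37615


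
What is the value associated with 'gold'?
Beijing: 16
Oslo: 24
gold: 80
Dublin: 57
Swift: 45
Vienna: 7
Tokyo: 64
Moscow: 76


Looking up key 'gold'
Value: 80

80


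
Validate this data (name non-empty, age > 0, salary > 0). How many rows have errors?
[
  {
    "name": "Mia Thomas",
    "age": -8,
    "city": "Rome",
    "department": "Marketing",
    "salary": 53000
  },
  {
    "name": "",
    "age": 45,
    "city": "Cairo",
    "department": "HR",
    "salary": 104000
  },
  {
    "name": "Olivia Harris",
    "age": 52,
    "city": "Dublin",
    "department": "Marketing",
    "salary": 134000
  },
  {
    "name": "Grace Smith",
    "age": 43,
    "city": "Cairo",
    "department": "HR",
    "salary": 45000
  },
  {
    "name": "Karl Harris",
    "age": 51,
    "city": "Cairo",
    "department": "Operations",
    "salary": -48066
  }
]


Validating 5 records:
Rules: name non-empty, age > 0, salary > 0

  Row 1 (Mia Thomas): negative age: -8
  Row 2 (???): empty name
  Row 3 (Olivia Harris): OK
  Row 4 (Grace Smith): OK
  Row 5 (Karl Harris): negative salary: -48066

Total errors: 3

3 errors


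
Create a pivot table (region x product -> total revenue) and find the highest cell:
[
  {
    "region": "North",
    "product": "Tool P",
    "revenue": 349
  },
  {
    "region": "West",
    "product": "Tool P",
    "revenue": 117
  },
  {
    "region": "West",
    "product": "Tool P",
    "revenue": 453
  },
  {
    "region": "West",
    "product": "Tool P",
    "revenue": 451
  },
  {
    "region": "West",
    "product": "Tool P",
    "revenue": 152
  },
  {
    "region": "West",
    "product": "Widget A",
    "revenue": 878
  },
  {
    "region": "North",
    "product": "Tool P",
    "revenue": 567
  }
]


Pivot: region (rows) x product (columns) -> total revenue

     Tool P        Widget A    
North          916             0  
West          1173           878  

Highest: West / Tool P = $1173

West / Tool P = $1173


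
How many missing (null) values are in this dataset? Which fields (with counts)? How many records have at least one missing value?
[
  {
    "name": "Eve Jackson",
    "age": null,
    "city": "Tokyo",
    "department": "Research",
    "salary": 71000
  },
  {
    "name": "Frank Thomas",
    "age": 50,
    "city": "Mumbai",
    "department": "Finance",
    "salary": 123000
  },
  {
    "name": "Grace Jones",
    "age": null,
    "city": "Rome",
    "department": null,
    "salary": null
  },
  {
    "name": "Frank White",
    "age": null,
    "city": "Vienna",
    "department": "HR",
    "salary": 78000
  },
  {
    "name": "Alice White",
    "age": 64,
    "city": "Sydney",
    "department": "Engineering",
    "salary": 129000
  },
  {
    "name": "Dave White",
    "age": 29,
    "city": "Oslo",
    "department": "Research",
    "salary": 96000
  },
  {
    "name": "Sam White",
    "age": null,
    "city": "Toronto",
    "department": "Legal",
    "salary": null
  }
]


Checking for missing (null) values in 7 records:

  Eve Jackson: age
  Frank Thomas: complete
  Grace Jones: age, department, salary
  Frank White: age
  Alice White: complete
  Dave White: complete
  Sam White: age, salary

Per field:
  name: 0 missing
  age: 4 missing
  city: 0 missing
  department: 1 missing
  salary: 2 missing

Total missing values: 7
Records with any missing: 4

7 missing values (age: 4, department: 1, salary: 2); 4 incomplete records


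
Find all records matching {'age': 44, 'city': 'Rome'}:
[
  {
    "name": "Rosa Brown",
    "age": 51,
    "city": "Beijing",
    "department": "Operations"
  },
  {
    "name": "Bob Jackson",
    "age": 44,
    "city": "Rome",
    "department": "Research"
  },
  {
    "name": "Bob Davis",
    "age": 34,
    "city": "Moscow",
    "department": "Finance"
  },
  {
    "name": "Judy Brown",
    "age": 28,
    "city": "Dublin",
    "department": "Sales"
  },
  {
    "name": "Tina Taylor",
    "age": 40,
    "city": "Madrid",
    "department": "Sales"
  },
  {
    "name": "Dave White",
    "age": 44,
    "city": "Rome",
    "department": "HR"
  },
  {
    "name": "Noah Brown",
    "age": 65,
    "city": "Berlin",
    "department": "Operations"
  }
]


Search criteria: {'age': 44, 'city': 'Rome'}

Checking 7 records:
  Rosa Brown: {age: 51, city: Beijing}
  Bob Jackson: {age: 44, city: Rome} <-- MATCH
  Bob Davis: {age: 34, city: Moscow}
  Judy Brown: {age: 28, city: Dublin}
  Tina Taylor: {age: 40, city: Madrid}
  Dave White: {age: 44, city: Rome} <-- MATCH
  Noah Brown: {age: 65, city: Berlin}

Matches: ["Bob Jackson", "Dave White"]

["Bob Jackson", "Dave White"]


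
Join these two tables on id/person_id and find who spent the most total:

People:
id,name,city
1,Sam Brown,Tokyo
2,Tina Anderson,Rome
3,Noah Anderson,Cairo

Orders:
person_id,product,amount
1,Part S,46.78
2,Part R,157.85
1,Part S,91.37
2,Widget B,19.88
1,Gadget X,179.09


Join on: people.id = orders.person_id

Joined rows:
  Sam Brown (Tokyo) bought Part S for $46.78
  Tina Anderson (Rome) bought Part R for $157.85
  Sam Brown (Tokyo) bought Part S for $91.37
  Tina Anderson (Rome) bought Widget B for $19.88
  Sam Brown (Tokyo) bought Gadget X for $179.09

Total per person:
  Sam Brown: $317.24
  Tina Anderson: $177.73

Top spender: Sam Brown ($317.24)

Sam Brown ($317.24)


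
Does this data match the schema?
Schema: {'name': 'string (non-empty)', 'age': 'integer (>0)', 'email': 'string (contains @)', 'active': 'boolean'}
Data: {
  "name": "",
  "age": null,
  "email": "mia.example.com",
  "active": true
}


Validating each field against schema:
  name: FAIL ("" is an empty string)
  age: FAIL (null is not an integer)
  email: FAIL ("mia.example.com" does not contain @)
  active: OK (boolean)

Result: INVALID (3 errors: name, age, email)

INVALID (3 errors: name, age, email)


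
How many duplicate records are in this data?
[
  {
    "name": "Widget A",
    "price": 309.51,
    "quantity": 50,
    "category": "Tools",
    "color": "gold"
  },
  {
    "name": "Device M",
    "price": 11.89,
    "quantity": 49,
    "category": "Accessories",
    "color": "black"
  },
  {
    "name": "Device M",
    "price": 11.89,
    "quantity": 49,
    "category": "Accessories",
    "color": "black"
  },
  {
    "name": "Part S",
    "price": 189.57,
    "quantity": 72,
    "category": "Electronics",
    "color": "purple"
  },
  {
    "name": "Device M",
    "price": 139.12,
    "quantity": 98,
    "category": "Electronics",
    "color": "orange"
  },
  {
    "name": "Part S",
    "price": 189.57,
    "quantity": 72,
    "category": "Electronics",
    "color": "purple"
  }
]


Checking 6 records for duplicates:

  Row 1: Widget A ($309.51, qty 50)
  Row 2: Device M ($11.89, qty 49)
  Row 3: Device M ($11.89, qty 49) <-- DUPLICATE
  Row 4: Part S ($189.57, qty 72)
  Row 5: Device M ($139.12, qty 98)
  Row 6: Part S ($189.57, qty 72) <-- DUPLICATE

Duplicates found: 2
Unique records: 4

2 duplicates, 4 unique


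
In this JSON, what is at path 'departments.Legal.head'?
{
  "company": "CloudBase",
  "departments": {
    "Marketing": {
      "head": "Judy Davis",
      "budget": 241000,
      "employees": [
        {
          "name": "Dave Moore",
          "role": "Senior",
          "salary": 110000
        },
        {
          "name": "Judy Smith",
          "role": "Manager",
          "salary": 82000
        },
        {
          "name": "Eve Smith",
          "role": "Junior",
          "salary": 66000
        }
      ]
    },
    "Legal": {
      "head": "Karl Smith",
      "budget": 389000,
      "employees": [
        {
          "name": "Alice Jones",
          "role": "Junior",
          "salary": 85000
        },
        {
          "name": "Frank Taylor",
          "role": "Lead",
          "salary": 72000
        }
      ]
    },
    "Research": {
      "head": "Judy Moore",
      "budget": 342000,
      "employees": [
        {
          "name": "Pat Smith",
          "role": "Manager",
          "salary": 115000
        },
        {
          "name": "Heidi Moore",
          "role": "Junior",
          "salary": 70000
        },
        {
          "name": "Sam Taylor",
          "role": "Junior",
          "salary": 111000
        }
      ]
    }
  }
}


Path: departments.Legal.head

Navigate:
  -> departments
  -> Legal
  -> head = 'Karl Smith'

Karl Smith


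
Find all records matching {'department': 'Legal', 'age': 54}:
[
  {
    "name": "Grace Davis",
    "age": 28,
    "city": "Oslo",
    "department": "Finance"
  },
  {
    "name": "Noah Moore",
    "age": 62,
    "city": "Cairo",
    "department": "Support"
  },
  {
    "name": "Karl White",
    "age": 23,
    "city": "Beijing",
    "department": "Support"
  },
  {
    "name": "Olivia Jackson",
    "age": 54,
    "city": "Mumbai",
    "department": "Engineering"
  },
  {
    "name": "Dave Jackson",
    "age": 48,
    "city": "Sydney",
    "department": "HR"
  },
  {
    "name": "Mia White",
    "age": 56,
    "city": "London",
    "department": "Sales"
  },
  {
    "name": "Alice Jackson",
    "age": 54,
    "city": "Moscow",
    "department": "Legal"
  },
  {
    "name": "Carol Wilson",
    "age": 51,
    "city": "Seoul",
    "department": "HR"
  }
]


Search criteria: {'department': 'Legal', 'age': 54}

Checking 8 records:
  Grace Davis: {department: Finance, age: 28}
  Noah Moore: {department: Support, age: 62}
  Karl White: {department: Support, age: 23}
  Olivia Jackson: {department: Engineering, age: 54}
  Dave Jackson: {department: HR, age: 48}
  Mia White: {department: Sales, age: 56}
  Alice Jackson: {department: Legal, age: 54} <-- MATCH
  Carol Wilson: {department: HR, age: 51}

Matches: ["Alice Jackson"]

["Alice Jackson"]


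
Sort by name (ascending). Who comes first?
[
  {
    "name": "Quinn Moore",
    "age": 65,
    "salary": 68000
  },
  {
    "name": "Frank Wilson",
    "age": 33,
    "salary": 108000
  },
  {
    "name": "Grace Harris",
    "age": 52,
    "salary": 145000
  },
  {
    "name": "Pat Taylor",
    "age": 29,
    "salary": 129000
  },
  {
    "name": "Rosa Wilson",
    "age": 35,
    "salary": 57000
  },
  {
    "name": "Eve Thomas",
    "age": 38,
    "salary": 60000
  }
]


Sort by: name (ascending)

Sorted order:
  1. Eve Thomas (name = Eve Thomas)
  2. Frank Wilson (name = Frank Wilson)
  3. Grace Harris (name = Grace Harris)
  4. Pat Taylor (name = Pat Taylor)
  5. Quinn Moore (name = Quinn Moore)
  6. Rosa Wilson (name = Rosa Wilson)

First: Eve Thomas

Eve Thomas


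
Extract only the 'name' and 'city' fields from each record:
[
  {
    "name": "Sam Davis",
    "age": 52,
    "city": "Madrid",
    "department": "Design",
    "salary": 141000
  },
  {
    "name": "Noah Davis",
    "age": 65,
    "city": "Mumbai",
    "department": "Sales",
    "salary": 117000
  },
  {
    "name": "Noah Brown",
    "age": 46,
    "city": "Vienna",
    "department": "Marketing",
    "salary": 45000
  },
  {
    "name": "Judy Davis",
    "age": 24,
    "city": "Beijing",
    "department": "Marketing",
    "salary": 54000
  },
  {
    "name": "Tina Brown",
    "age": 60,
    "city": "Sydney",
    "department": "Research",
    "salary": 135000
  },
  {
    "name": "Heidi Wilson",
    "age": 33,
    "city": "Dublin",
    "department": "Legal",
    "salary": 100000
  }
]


Original: 6 records with fields: name, age, city, department, salary
Keep: ['name', 'city']
Drop: ['age', 'department', 'salary']
Result: 6 records, 2 fields each

[
  {
    "name": "Sam Davis",
    "city": "Madrid"
  },
  {
    "name": "Noah Davis",
    "city": "Mumbai"
  },
  {
    "name": "Noah Brown",
    "city": "Vienna"
  },
  {
    "name": "Judy Davis",
    "city": "Beijing"
  },
  {
    "name": "Tina Brown",
    "city": "Sydney"
  },
  {
    "name": "Heidi Wilson",
    "city": "Dublin"
  }
]


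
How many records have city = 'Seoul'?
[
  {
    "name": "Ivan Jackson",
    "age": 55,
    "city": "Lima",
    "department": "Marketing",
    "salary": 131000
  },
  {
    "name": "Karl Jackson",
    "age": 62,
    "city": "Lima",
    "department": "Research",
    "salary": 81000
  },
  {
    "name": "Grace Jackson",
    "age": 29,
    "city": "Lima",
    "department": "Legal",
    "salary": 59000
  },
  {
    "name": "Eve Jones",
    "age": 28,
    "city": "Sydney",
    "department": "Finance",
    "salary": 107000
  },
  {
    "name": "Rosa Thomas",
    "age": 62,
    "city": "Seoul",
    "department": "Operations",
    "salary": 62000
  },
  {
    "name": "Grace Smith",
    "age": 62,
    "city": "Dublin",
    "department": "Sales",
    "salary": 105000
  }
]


Data: 6 records
Condition: city = 'Seoul'

Checking each record:
  Ivan Jackson: Lima
  Karl Jackson: Lima
  Grace Jackson: Lima
  Eve Jones: Sydney
  Rosa Thomas: Seoul MATCH
  Grace Smith: Dublin

Count: 1

1


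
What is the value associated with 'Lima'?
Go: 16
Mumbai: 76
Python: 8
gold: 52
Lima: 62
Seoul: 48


Looking up key 'Lima'
Value: 62

62


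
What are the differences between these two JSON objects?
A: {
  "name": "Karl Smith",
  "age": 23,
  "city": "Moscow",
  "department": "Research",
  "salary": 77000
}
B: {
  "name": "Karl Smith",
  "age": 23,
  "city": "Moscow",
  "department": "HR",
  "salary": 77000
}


Comparing each field (in key order):
  name: same
  age: same
  city: same
  department: DIFFERENT
  salary: same
Differences:
  department: Research -> HR

1 field(s) changed

1 change: department


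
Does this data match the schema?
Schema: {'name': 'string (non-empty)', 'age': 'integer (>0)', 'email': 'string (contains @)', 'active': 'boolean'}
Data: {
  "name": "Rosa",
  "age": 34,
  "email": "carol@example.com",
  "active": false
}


Validating each field against schema:
  name: OK (non-empty string)
  age: OK (positive integer)
  email: OK (string with @)
  active: OK (boolean)

Result: VALID

VALID


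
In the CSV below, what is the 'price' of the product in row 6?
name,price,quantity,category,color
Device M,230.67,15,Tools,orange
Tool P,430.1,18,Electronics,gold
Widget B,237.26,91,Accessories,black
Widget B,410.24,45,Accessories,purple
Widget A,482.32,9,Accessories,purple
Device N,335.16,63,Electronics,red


Query: Row 6 ('Device N'), column 'price'
Value: 335.16

335.16


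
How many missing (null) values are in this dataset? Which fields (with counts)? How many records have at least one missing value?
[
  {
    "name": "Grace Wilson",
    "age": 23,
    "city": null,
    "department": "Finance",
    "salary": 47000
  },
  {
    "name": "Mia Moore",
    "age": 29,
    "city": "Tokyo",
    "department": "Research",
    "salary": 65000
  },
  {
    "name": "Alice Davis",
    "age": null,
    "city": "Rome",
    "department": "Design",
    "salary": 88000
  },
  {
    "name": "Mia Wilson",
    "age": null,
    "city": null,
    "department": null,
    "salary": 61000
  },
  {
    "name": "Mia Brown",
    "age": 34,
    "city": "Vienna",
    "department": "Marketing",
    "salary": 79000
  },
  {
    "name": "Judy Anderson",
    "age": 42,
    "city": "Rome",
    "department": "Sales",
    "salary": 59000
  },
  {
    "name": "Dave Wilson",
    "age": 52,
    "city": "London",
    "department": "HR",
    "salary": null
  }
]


Checking for missing (null) values in 7 records:

  Grace Wilson: city
  Mia Moore: complete
  Alice Davis: age
  Mia Wilson: age, city, department
  Mia Brown: complete
  Judy Anderson: complete
  Dave Wilson: salary

Per field:
  name: 0 missing
  age: 2 missing
  city: 2 missing
  department: 1 missing
  salary: 1 missing

Total missing values: 6
Records with any missing: 4

6 missing values (age: 2, city: 2, department: 1, salary: 1); 4 incomplete records


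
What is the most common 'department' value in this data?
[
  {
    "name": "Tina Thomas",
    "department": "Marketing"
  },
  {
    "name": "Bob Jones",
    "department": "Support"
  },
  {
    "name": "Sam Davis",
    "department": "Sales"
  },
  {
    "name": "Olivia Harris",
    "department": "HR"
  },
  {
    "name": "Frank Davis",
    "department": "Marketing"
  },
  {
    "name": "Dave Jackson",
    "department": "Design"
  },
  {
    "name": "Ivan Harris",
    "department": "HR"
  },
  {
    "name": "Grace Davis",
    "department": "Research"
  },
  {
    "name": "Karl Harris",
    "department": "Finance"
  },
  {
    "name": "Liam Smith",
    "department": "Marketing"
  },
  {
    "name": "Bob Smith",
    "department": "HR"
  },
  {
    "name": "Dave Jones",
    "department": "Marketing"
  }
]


Counting 'department' values across 12 records:

  Marketing: 4 ####
  HR: 3 ###
  Support: 1 #
  Sales: 1 #
  Design: 1 #
  Research: 1 #
  Finance: 1 #

Most common: Marketing (4 times)

Marketing (4 times)


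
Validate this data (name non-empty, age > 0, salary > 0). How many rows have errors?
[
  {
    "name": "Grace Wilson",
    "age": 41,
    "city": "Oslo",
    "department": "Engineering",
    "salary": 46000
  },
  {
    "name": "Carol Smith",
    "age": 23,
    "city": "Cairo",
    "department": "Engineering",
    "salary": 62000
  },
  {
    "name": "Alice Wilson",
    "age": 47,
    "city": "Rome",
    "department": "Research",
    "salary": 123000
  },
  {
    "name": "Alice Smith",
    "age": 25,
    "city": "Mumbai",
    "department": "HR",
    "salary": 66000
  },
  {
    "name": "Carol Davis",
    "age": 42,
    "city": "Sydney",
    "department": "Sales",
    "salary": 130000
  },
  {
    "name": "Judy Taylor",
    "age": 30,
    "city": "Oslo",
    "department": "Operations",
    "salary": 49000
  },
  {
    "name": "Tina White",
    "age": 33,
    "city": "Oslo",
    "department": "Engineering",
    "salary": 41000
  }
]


Validating 7 records:
Rules: name non-empty, age > 0, salary > 0

  Row 1 (Grace Wilson): OK
  Row 2 (Carol Smith): OK
  Row 3 (Alice Wilson): OK
  Row 4 (Alice Smith): OK
  Row 5 (Carol Davis): OK
  Row 6 (Judy Taylor): OK
  Row 7 (Tina White): OK

Total errors: 0

0 errors


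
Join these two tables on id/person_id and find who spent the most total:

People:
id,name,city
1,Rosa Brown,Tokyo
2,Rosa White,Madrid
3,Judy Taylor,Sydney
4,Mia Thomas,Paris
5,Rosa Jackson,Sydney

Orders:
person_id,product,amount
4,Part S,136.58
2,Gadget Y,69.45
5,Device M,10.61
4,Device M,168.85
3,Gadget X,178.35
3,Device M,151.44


Join on: people.id = orders.person_id

Joined rows:
  Mia Thomas (Paris) bought Part S for $136.58
  Rosa White (Madrid) bought Gadget Y for $69.45
  Rosa Jackson (Sydney) bought Device M for $10.61
  Mia Thomas (Paris) bought Device M for $168.85
  Judy Taylor (Sydney) bought Gadget X for $178.35
  Judy Taylor (Sydney) bought Device M for $151.44

Total per person:
  Judy Taylor: $329.79
  Mia Thomas: $305.43
  Rosa White: $69.45
  Rosa Jackson: $10.61

Top spender: Judy Taylor ($329.79)

Judy Taylor ($329.79)


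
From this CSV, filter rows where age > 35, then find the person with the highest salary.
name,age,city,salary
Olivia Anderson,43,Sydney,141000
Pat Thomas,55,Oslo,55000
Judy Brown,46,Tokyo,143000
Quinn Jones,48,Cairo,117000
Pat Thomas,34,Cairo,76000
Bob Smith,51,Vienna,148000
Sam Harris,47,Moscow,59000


Filter: age > 35
Sort by: salary (descending)

Filtered records (6):
  Bob Smith, age 51, salary $148000
  Judy Brown, age 46, salary $143000
  Olivia Anderson, age 43, salary $141000
  Quinn Jones, age 48, salary $117000
  Sam Harris, age 47, salary $59000
  Pat Thomas, age 55, salary $55000

Highest salary: Bob Smith ($148000)

Bob Smith


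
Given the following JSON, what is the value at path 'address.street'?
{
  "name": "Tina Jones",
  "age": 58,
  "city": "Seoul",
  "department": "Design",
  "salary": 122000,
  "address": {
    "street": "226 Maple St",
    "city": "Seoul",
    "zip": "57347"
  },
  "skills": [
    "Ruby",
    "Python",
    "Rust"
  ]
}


Query: address.street
Path: address -> street
Value: 226 Maple St

226 Maple St


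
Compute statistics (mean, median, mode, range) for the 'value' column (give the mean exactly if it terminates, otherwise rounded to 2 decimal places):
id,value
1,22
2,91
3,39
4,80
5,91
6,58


Data: [22, 91, 39, 80, 91, 58]
Count: 6
Sum: 381
Mean: 381/6 = 63.5
Sorted: [22, 39, 58, 80, 91, 91]
Median: 69.0
Mode: 91 (2 times)
Range: 91 - 22 = 69
Min: 22, Max: 91

mean=63.5, median=69.0, mode=91, range=69


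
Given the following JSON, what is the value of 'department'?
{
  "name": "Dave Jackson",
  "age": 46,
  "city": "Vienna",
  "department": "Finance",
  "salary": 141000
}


Looking up field 'department'
Value: Finance

Finance


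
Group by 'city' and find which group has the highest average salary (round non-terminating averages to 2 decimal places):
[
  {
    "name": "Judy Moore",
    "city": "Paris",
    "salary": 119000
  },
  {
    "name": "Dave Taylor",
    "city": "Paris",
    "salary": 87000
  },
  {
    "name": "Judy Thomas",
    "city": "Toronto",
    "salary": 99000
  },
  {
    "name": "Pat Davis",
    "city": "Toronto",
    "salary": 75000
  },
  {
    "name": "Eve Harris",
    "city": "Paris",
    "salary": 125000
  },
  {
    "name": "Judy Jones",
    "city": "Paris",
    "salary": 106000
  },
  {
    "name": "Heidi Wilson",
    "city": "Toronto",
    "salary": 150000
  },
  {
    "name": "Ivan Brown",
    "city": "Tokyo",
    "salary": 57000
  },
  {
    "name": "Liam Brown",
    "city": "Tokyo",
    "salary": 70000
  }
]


Group by: city

Groups:
  Paris: 4 people, avg salary = 437000/4 = $109250
  Tokyo: 2 people, avg salary = 127000/2 = $63500
  Toronto: 3 people, avg salary = 324000/3 = $108000

Highest average salary: Paris ($109250)

Paris ($109250)


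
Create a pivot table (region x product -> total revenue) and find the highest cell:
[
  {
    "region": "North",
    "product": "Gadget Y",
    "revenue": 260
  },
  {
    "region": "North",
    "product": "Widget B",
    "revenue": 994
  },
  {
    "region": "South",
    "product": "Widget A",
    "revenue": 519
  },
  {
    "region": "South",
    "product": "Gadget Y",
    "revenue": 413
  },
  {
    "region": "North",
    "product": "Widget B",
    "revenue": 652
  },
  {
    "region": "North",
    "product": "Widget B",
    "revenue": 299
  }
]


Pivot: region (rows) x product (columns) -> total revenue

     Gadget Y      Widget A      Widget B    
North          260             0          1945  
South          413           519             0  

Highest: North / Widget B = $1945

North / Widget B = $1945


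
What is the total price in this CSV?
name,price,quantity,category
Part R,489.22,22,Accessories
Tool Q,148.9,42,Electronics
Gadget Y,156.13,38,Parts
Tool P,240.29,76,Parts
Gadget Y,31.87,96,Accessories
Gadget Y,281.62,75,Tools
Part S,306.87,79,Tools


Computing total price:
Values: [489.22, 148.9, 156.13, 240.29, 31.87, 281.62, 306.87]
Sum = 1654.90

1654.90


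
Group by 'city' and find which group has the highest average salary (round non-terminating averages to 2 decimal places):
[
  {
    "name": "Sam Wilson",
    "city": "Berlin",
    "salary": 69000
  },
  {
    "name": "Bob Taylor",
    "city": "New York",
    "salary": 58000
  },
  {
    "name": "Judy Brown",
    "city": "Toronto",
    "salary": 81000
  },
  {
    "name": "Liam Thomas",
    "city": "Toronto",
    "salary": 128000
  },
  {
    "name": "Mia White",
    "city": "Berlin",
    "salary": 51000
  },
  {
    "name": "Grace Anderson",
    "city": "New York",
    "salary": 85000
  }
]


Group by: city

Groups:
  Berlin: 2 people, avg salary = 120000/2 = $60000
  New York: 2 people, avg salary = 143000/2 = $71500
  Toronto: 2 people, avg salary = 209000/2 = $104500

Highest average salary: Toronto ($104500)

Toronto ($104500)


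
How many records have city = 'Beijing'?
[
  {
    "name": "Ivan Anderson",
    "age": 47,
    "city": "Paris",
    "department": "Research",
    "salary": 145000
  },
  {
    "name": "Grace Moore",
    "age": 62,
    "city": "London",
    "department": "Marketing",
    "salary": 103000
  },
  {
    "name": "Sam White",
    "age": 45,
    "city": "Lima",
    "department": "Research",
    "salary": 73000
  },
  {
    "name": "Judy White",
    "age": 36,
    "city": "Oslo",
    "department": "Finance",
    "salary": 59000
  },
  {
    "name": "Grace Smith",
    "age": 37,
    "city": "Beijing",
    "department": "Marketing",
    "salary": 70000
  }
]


Data: 5 records
Condition: city = 'Beijing'

Checking each record:
  Ivan Anderson: Paris
  Grace Moore: London
  Sam White: Lima
  Judy White: Oslo
  Grace Smith: Beijing MATCH

Count: 1

1


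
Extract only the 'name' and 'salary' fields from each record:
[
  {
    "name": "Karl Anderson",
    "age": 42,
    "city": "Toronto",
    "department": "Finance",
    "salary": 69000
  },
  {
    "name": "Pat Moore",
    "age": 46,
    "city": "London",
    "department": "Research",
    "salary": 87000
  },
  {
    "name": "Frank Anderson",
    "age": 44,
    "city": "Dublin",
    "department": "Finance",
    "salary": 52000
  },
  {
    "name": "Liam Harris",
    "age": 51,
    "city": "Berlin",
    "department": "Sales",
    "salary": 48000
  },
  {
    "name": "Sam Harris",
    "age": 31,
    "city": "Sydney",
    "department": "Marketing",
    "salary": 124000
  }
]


Original: 5 records with fields: name, age, city, department, salary
Keep: ['name', 'salary']
Drop: ['age', 'city', 'department']
Result: 5 records, 2 fields each

[
  {
    "name": "Karl Anderson",
    "salary": 69000
  },
  {
    "name": "Pat Moore",
    "salary": 87000
  },
  {
    "name": "Frank Anderson",
    "salary": 52000
  },
  {
    "name": "Liam Harris",
    "salary": 48000
  },
  {
    "name": "Sam Harris",
    "salary": 124000
  }
]


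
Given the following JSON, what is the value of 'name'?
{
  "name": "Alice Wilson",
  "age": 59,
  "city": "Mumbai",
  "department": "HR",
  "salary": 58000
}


Looking up field 'name'
Value: Alice Wilson

Alice Wilson


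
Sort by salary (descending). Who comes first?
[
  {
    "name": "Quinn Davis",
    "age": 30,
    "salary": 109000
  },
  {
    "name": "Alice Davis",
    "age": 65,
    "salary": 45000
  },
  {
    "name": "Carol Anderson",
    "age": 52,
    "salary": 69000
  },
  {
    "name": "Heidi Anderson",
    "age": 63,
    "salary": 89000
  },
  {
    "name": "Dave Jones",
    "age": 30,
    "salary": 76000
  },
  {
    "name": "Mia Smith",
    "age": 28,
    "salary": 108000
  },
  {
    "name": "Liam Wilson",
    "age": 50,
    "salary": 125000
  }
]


Sort by: salary (descending)

Sorted order:
  1. Liam Wilson (salary = 125000)
  2. Quinn Davis (salary = 109000)
  3. Mia Smith (salary = 108000)
  4. Heidi Anderson (salary = 89000)
  5. Dave Jones (salary = 76000)
  6. Carol Anderson (salary = 69000)
  7. Alice Davis (salary = 45000)

First: Liam Wilson

Liam Wilson


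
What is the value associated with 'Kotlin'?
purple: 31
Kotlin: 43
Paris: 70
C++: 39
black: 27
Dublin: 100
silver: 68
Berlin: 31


Looking up key 'Kotlin'
Value: 43

43


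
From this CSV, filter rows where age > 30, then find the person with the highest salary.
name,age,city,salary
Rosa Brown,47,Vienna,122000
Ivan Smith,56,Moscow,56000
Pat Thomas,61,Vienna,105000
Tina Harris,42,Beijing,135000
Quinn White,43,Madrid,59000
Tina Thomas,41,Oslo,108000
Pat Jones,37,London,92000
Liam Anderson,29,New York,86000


Filter: age > 30
Sort by: salary (descending)

Filtered records (7):
  Tina Harris, age 42, salary $135000
  Rosa Brown, age 47, salary $122000
  Tina Thomas, age 41, salary $108000
  Pat Thomas, age 61, salary $105000
  Pat Jones, age 37, salary $92000
  Quinn White, age 43, salary $59000
  Ivan Smith, age 56, salary $56000

Highest salary: Tina Harris ($135000)

Tina Harris


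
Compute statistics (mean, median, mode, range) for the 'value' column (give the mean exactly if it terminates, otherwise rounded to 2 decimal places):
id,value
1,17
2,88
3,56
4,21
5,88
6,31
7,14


Data: [17, 88, 56, 21, 88, 31, 14]
Count: 7
Sum: 315
Mean: 315/7 = 45
Sorted: [14, 17, 21, 31, 56, 88, 88]
Median: 31.0
Mode: 88 (2 times)
Range: 88 - 14 = 74
Min: 14, Max: 88

mean=45, median=31.0, mode=88, range=74


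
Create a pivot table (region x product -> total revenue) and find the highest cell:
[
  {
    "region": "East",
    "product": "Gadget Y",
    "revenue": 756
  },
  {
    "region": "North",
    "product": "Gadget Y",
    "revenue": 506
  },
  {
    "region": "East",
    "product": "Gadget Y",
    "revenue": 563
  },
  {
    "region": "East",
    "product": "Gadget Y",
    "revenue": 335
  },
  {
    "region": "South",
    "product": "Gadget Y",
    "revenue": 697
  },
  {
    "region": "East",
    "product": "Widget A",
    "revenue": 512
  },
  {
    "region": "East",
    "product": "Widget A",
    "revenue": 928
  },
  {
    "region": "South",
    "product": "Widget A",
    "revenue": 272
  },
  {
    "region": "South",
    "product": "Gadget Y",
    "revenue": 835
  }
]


Pivot: region (rows) x product (columns) -> total revenue

     Gadget Y      Widget A    
East          1654          1440  
North          506             0  
South         1532           272  

Highest: East / Gadget Y = $1654

East / Gadget Y = $1654


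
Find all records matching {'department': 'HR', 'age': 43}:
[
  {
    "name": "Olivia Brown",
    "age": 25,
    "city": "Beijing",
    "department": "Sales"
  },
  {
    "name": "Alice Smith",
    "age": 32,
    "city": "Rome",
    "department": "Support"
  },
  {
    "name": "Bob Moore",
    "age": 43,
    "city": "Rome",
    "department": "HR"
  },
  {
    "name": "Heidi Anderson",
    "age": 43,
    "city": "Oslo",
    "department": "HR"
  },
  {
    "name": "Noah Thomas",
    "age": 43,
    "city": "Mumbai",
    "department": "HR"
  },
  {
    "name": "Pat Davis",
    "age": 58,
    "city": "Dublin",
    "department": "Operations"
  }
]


Search criteria: {'department': 'HR', 'age': 43}

Checking 6 records:
  Olivia Brown: {department: Sales, age: 25}
  Alice Smith: {department: Support, age: 32}
  Bob Moore: {department: HR, age: 43} <-- MATCH
  Heidi Anderson: {department: HR, age: 43} <-- MATCH
  Noah Thomas: {department: HR, age: 43} <-- MATCH
  Pat Davis: {department: Operations, age: 58}

Matches: ["Bob Moore", "Heidi Anderson", "Noah Thomas"]

["Bob Moore", "Heidi Anderson", "Noah Thomas"]


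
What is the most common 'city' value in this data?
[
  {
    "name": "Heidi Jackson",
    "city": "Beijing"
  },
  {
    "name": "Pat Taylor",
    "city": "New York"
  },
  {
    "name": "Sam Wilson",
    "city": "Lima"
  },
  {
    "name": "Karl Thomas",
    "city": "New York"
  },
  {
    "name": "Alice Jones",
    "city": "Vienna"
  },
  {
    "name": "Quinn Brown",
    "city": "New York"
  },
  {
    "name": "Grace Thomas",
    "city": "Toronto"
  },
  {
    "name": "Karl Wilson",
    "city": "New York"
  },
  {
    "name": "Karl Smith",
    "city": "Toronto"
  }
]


Counting 'city' values across 9 records:

  New York: 4 ####
  Toronto: 2 ##
  Beijing: 1 #
  Lima: 1 #
  Vienna: 1 #

Most common: New York (4 times)

New York (4 times)


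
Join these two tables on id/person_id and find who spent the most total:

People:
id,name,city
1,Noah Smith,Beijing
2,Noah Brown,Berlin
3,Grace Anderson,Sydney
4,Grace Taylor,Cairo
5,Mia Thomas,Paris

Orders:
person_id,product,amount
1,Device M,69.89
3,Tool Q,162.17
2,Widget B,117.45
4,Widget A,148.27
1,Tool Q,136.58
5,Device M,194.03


Join on: people.id = orders.person_id

Joined rows:
  Noah Smith (Beijing) bought Device M for $69.89
  Grace Anderson (Sydney) bought Tool Q for $162.17
  Noah Brown (Berlin) bought Widget B for $117.45
  Grace Taylor (Cairo) bought Widget A for $148.27
  Noah Smith (Beijing) bought Tool Q for $136.58
  Mia Thomas (Paris) bought Device M for $194.03

Total per person:
  Noah Smith: $206.47
  Mia Thomas: $194.03
  Grace Anderson: $162.17
  Grace Taylor: $148.27
  Noah Brown: $117.45

Top spender: Noah Smith ($206.47)

Noah Smith ($206.47)


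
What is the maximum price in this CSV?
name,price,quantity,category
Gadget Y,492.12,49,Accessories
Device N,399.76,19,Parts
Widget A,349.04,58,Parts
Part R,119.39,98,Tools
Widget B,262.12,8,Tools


Computing maximum price:
Values: [492.12, 399.76, 349.04, 119.39, 262.12]
Max = 492.12

492.12


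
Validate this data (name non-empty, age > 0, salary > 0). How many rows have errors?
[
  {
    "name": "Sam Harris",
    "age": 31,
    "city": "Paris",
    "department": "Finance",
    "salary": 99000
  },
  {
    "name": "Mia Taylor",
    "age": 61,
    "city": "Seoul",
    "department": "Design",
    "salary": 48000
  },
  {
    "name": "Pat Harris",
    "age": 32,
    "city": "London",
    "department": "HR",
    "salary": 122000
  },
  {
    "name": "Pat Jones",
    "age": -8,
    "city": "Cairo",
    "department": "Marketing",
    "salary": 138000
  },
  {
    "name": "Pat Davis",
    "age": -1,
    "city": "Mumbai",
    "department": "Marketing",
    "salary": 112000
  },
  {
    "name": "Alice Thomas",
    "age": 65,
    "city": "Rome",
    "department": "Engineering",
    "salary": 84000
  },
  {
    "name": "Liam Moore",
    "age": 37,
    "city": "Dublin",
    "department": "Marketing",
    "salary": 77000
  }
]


Validating 7 records:
Rules: name non-empty, age > 0, salary > 0

  Row 1 (Sam Harris): OK
  Row 2 (Mia Taylor): OK
  Row 3 (Pat Harris): OK
  Row 4 (Pat Jones): negative age: -8
  Row 5 (Pat Davis): negative age: -1
  Row 6 (Alice Thomas): OK
  Row 7 (Liam Moore): OK

Total errors: 2

2 errors


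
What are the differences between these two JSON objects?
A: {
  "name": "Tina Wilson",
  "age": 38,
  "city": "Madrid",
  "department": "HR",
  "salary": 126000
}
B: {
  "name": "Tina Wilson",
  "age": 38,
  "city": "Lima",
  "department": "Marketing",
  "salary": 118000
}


Comparing each field (in key order):
  name: same
  age: same
  city: DIFFERENT
  department: DIFFERENT
  salary: DIFFERENT
Differences:
  city: Madrid -> Lima
  department: HR -> Marketing
  salary: 126000 -> 118000

3 field(s) changed

3 changes: city, department, salary


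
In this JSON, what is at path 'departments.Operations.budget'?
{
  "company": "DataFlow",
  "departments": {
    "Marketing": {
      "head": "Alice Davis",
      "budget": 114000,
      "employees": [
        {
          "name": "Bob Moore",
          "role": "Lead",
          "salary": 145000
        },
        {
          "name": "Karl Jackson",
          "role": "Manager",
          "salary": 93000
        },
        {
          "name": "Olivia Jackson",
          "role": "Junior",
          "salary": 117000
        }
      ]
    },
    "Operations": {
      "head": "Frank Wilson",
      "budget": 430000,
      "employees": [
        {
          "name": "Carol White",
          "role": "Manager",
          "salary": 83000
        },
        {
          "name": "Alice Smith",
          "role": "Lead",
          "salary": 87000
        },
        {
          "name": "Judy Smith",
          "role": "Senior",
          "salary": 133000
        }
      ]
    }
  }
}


Path: departments.Operations.budget

Navigate:
  -> departments
  -> Operations
  -> budget = 430000

430000


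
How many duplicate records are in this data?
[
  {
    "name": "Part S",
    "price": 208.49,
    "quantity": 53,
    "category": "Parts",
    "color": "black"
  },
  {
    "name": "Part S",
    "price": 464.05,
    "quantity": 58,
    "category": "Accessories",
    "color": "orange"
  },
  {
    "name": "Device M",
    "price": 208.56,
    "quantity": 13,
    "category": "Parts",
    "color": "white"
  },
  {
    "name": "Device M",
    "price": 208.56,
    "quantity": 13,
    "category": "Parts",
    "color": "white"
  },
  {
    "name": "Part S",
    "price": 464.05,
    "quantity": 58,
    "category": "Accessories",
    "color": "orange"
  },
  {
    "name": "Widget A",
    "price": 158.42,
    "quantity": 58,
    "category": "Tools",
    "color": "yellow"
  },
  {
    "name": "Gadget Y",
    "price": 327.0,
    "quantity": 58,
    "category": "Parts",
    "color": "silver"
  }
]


Checking 7 records for duplicates:

  Row 1: Part S ($208.49, qty 53)
  Row 2: Part S ($464.05, qty 58)
  Row 3: Device M ($208.56, qty 13)
  Row 4: Device M ($208.56, qty 13) <-- DUPLICATE
  Row 5: Part S ($464.05, qty 58) <-- DUPLICATE
  Row 6: Widget A ($158.42, qty 58)
  Row 7: Gadget Y ($327.0, qty 58)

Duplicates found: 2
Unique records: 5

2 duplicates, 5 unique


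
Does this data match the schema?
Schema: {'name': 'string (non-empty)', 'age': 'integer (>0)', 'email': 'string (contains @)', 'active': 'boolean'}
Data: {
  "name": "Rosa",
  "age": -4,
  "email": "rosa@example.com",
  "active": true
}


Validating each field against schema:
  name: OK (non-empty string)
  age: FAIL (-4 is not > 0)
  email: OK (string with @)
  active: OK (boolean)

Result: INVALID (1 error: age)

INVALID (1 error: age)


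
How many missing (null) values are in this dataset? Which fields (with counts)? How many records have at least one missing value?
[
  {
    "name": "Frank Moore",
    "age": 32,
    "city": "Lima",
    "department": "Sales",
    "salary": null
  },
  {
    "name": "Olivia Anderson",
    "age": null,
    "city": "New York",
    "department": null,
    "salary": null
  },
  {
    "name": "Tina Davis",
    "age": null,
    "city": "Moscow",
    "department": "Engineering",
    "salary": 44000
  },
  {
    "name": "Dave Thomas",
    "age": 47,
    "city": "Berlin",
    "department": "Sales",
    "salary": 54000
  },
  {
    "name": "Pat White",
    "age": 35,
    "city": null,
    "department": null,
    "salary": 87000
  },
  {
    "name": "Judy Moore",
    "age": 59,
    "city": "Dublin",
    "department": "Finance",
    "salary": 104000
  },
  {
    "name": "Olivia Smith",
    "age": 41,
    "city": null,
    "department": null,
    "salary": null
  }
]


Checking for missing (null) values in 7 records:

  Frank Moore: salary
  Olivia Anderson: age, department, salary
  Tina Davis: age
  Dave Thomas: complete
  Pat White: city, department
  Judy Moore: complete
  Olivia Smith: city, department, salary

Per field:
  name: 0 missing
  age: 2 missing
  city: 2 missing
  department: 3 missing
  salary: 3 missing

Total missing values: 10
Records with any missing: 5

10 missing values (age: 2, city: 2, department: 3, salary: 3); 5 incomplete records
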